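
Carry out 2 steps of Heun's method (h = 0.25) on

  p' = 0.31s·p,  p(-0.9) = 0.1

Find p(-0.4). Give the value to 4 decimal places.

Heun: k1 = f(s_n, p_n); k2 = f(s_n + h, p_n + h·k1); p_{n+1} = p_n + (h/2)·(k1 + k2).
s=-0.900000, p=0.100000:
  k1 = f(-0.900000, 0.100000) = -0.027900
  k2 = f(-0.650000, 0.093025) = -0.018745
  p ← 0.100000 + (0.25/2)·(-0.027900 + (-0.018745)) = 0.094169
s=-0.650000, p=0.094169:
  k1 = f(-0.650000, 0.094169) = -0.018975
  k2 = f(-0.400000, 0.089426) = -0.011089
  p ← 0.094169 + (0.25/2)·(-0.018975 + (-0.011089)) = 0.090411
p(-0.4) ≈ 0.0904

0.0904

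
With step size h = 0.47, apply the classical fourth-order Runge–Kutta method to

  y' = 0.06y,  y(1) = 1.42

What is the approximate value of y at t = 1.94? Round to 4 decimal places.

1.5024

RK4: k1 = f(t_n, y_n); k2 = f(t_n + h/2, y_n + (h/2)·k1); k3 = f(t_n + h/2, y_n + (h/2)·k2); k4 = f(t_n + h, y_n + h·k3); y_{n+1} = y_n + (h/6)·(k1 + 2k2 + 2k3 + k4).
t=1.000000, y=1.420000:
  k1 = f(1.000000, 1.420000) = 0.085200
  k2 = f(1.235000, 1.440022) = 0.086401
  k3 = f(1.235000, 1.440304) = 0.086418
  k4 = f(1.470000, 1.460617) = 0.087637
  y ← 1.420000 + (0.47/6)·(k1 + 2k2 + 2k3 + k4) = 1.460614
t=1.470000, y=1.460614:
  k1 = f(1.470000, 1.460614) = 0.087637
  k2 = f(1.705000, 1.481209) = 0.088873
  k3 = f(1.705000, 1.481499) = 0.088890
  k4 = f(1.940000, 1.502392) = 0.090144
  y ← 1.460614 + (0.47/6)·(k1 + 2k2 + 2k3 + k4) = 1.502390
y(1.94) ≈ 1.5024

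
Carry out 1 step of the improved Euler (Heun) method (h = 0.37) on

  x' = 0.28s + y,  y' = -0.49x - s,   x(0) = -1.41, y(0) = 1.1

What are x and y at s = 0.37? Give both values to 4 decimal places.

Heun on (x,y): k1 = f(s_n, state_n); k2 = f(s_n + h, state_n + h·k1); state_{n+1} = state_n + (h/2)·(k1 + k2).
0.000000: (-1.410000, 1.100000)
  k1 = (1.100000, 0.690900)
  predictor → (-1.003000, 1.355633)
  k2 = (1.459233, 0.121470)
  → (-0.936542, 1.250288)
(x(0.37), y(0.37)) ≈ (-0.9365, 1.2503)

-0.9365, 1.2503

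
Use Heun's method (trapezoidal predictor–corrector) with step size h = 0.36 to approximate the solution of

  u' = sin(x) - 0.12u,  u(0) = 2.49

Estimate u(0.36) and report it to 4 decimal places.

Heun: k1 = f(x_n, u_n); k2 = f(x_n + h, u_n + h·k1); u_{n+1} = u_n + (h/2)·(k1 + k2).
x=0.000000, u=2.490000:
  k1 = f(0.000000, 2.490000) = -0.298800
  k2 = f(0.360000, 2.382432) = 0.066382
  u ← 2.490000 + (0.36/2)·(-0.298800 + 0.066382) = 2.448165
u(0.36) ≈ 2.4482

2.4482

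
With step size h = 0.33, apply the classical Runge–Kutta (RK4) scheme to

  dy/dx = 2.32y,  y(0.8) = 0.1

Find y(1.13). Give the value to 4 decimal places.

0.2148

RK4: k1 = f(x_n, y_n); k2 = f(x_n + h/2, y_n + (h/2)·k1); k3 = f(x_n + h/2, y_n + (h/2)·k2); k4 = f(x_n + h, y_n + h·k3); y_{n+1} = y_n + (h/6)·(k1 + 2k2 + 2k3 + k4).
x=0.800000, y=0.100000:
  k1 = f(0.800000, 0.100000) = 0.232000
  k2 = f(0.965000, 0.138280) = 0.320810
  k3 = f(0.965000, 0.152934) = 0.354806
  k4 = f(1.130000, 0.217086) = 0.503639
  y ← 0.100000 + (0.33/6)·(k1 + 2k2 + 2k3 + k4) = 0.214778
y(1.13) ≈ 0.2148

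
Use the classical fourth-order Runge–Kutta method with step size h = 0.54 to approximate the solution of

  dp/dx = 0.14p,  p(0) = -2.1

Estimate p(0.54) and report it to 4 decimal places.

RK4: k1 = f(x_n, p_n); k2 = f(x_n + h/2, p_n + (h/2)·k1); k3 = f(x_n + h/2, p_n + (h/2)·k2); k4 = f(x_n + h, p_n + h·k3); p_{n+1} = p_n + (h/6)·(k1 + 2k2 + 2k3 + k4).
x=0.000000, p=-2.100000:
  k1 = f(0.000000, -2.100000) = -0.294000
  k2 = f(0.270000, -2.179380) = -0.305113
  k3 = f(0.270000, -2.182381) = -0.305533
  k4 = f(0.540000, -2.264988) = -0.317098
  p ← -2.100000 + (0.54/6)·(k1 + 2k2 + 2k3 + k4) = -2.264915
p(0.54) ≈ -2.2649

-2.2649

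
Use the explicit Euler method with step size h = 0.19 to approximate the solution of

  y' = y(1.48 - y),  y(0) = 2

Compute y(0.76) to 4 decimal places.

Euler: y_{n+1} = y_n + h·f(x_n, y_n).
x=0.000000, y=2.000000: f=-1.040000 → y ← 2.000000 + 0.19·(-1.040000) = 1.802400
x=0.190000, y=1.802400: f=-0.581094 → y ← 1.802400 + 0.19·(-0.581094) = 1.691992
x=0.380000, y=1.691992: f=-0.358689 → y ← 1.691992 + 0.19·(-0.358689) = 1.623841
x=0.570000, y=1.623841: f=-0.233575 → y ← 1.623841 + 0.19·(-0.233575) = 1.579462
y(0.76) ≈ 1.5795

1.5795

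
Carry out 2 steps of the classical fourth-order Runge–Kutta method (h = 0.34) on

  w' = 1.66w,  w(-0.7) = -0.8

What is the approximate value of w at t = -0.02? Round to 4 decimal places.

-2.4721

RK4: k1 = f(t_n, w_n); k2 = f(t_n + h/2, w_n + (h/2)·k1); k3 = f(t_n + h/2, w_n + (h/2)·k2); k4 = f(t_n + h, w_n + h·k3); w_{n+1} = w_n + (h/6)·(k1 + 2k2 + 2k3 + k4).
t=-0.700000, w=-0.800000:
  k1 = f(-0.700000, -0.800000) = -1.328000
  k2 = f(-0.530000, -1.025760) = -1.702762
  k3 = f(-0.530000, -1.089469) = -1.808519
  k4 = f(-0.360000, -1.414897) = -2.348728
  w ← -0.800000 + (0.34/6)·(k1 + 2k2 + 2k3 + k4) = -1.406293
t=-0.360000, w=-1.406293:
  k1 = f(-0.360000, -1.406293) = -2.334447
  k2 = f(-0.190000, -1.803149) = -2.993227
  k3 = f(-0.190000, -1.915142) = -3.179135
  k4 = f(-0.020000, -2.487199) = -4.128751
  w ← -1.406293 + (0.34/6)·(k1 + 2k2 + 2k3 + k4) = -2.472075
w(-0.02) ≈ -2.4721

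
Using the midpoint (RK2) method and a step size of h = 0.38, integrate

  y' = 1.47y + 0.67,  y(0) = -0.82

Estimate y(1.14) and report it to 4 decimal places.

Midpoint: k1 = f(x_n, y_n); k2 = f(x_n + h/2, y_n + (h/2)·k1); y_{n+1} = y_n + h·k2.
x=0.000000, y=-0.820000:
  k1 = f(0.000000, -0.820000) = -0.535400
  k2 = f(0.190000, -0.921726) = -0.684937
  y ← -0.820000 + 0.38·(-0.684937) = -1.080276
x=0.380000, y=-1.080276:
  k1 = f(0.380000, -1.080276) = -0.918006
  k2 = f(0.570000, -1.254697) = -1.174405
  y ← -1.080276 + 0.38·(-1.174405) = -1.526550
x=0.760000, y=-1.526550:
  k1 = f(0.760000, -1.526550) = -1.574029
  k2 = f(0.950000, -1.825615) = -2.013655
  y ← -1.526550 + 0.38·(-2.013655) = -2.291739
y(1.14) ≈ -2.2917

-2.2917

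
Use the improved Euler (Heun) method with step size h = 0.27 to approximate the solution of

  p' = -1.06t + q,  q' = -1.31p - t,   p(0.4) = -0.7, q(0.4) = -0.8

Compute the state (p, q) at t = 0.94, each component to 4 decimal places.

Heun on (p,q): k1 = f(t_n, state_n); k2 = f(t_n + h, state_n + h·k1); state_{n+1} = state_n + (h/2)·(k1 + k2).
0.400000: (-0.700000, -0.800000)
  k1 = (-1.224000, 0.517000)
  predictor → (-1.030480, -0.660410)
  k2 = (-1.370610, 0.679929)
  → (-1.050272, -0.638415)
0.670000: (-1.050272, -0.638415)
  k1 = (-1.348615, 0.705857)
  predictor → (-1.414398, -0.447833)
  k2 = (-1.444233, 0.912862)
  → (-1.427307, -0.419888)
(p(0.94), q(0.94)) ≈ (-1.4273, -0.4199)

-1.4273, -0.4199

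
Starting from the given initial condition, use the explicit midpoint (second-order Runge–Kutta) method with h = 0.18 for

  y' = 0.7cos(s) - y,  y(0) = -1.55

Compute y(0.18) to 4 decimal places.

-1.1820

Midpoint: k1 = f(s_n, y_n); k2 = f(s_n + h/2, y_n + (h/2)·k1); y_{n+1} = y_n + h·k2.
s=0.000000, y=-1.550000:
  k1 = f(0.000000, -1.550000) = 2.250000
  k2 = f(0.090000, -1.347500) = 2.044667
  y ← -1.550000 + 0.18·2.044667 = -1.181960
y(0.18) ≈ -1.1820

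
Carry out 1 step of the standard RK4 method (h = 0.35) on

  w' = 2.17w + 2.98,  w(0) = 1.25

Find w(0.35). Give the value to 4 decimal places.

4.2269

RK4: k1 = f(x_n, w_n); k2 = f(x_n + h/2, w_n + (h/2)·k1); k3 = f(x_n + h/2, w_n + (h/2)·k2); k4 = f(x_n + h, w_n + h·k3); w_{n+1} = w_n + (h/6)·(k1 + 2k2 + 2k3 + k4).
x=0.000000, w=1.250000:
  k1 = f(0.000000, 1.250000) = 5.692500
  k2 = f(0.175000, 2.246188) = 7.854227
  k3 = f(0.175000, 2.624490) = 8.675143
  k4 = f(0.350000, 4.286300) = 12.281271
  w ← 1.250000 + (0.35/6)·(k1 + 2k2 + 2k3 + k4) = 4.226896
w(0.35) ≈ 4.2269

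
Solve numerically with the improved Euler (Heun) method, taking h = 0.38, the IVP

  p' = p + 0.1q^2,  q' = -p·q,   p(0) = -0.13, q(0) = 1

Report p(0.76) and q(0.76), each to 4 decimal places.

Heun on (p,q): k1 = f(t_n, state_n); k2 = f(t_n + h, state_n + h·k1); state_{n+1} = state_n + (h/2)·(k1 + k2).
0.000000: (-0.130000, 1.000000)
  k1 = (-0.030000, 0.130000)
  predictor → (-0.141400, 1.049400)
  k2 = (-0.031276, 0.148385)
  → (-0.141642, 1.052893)
0.380000: (-0.141642, 1.052893)
  k1 = (-0.030784, 0.149134)
  predictor → (-0.153340, 1.109564)
  k2 = (-0.030227, 0.170141)
  → (-0.153235, 1.113555)
(p(0.76), q(0.76)) ≈ (-0.1532, 1.1136)

-0.1532, 1.1136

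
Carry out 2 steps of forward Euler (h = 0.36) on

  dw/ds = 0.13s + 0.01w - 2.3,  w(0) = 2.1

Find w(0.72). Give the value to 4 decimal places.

0.4730

Euler: w_{n+1} = w_n + h·f(s_n, w_n).
s=0.000000, w=2.100000: f=-2.279000 → w ← 2.100000 + 0.36·(-2.279000) = 1.279560
s=0.360000, w=1.279560: f=-2.240404 → w ← 1.279560 + 0.36·(-2.240404) = 0.473014
w(0.72) ≈ 0.4730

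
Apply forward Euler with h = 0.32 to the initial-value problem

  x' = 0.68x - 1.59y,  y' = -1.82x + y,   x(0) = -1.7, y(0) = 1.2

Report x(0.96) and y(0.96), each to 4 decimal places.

Euler on (x,y): x_{n+1} = x_n + h·x', y_{n+1} = y_n + h·y'.
0.000000: (-1.700000, 1.200000); f=(-3.064000, 4.294000) → (-2.680480, 2.574080)
0.320000: (-2.680480, 2.574080); f=(-5.915514, 7.452554) → (-4.573444, 4.958897)
0.640000: (-4.573444, 4.958897); f=(-10.994589, 13.282566) → (-8.091713, 9.209318)
(x(0.96), y(0.96)) ≈ (-8.0917, 9.2093)

-8.0917, 9.2093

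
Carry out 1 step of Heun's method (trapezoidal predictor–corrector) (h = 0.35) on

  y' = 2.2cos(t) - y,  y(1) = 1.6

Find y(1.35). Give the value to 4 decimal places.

1.3575

Heun: k1 = f(t_n, y_n); k2 = f(t_n + h, y_n + h·k1); y_{n+1} = y_n + (h/2)·(k1 + k2).
t=1.000000, y=1.600000:
  k1 = f(1.000000, 1.600000) = -0.411335
  k2 = f(1.350000, 1.456033) = -0.974218
  y ← 1.600000 + (0.35/2)·(-0.411335 + (-0.974218)) = 1.357528
y(1.35) ≈ 1.3575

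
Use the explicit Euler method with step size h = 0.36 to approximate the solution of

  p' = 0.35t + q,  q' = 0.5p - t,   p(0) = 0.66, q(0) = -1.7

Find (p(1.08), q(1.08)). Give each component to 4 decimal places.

Euler on (p,q): p_{n+1} = p_n + h·p', q_{n+1} = q_n + h·q'.
0.000000: (0.660000, -1.700000); f=(-1.700000, 0.330000) → (0.048000, -1.581200)
0.360000: (0.048000, -1.581200); f=(-1.455200, -0.336000) → (-0.475872, -1.702160)
0.720000: (-0.475872, -1.702160); f=(-1.450160, -0.957936) → (-0.997930, -2.047017)
(p(1.08), q(1.08)) ≈ (-0.9979, -2.0470)

-0.9979, -2.0470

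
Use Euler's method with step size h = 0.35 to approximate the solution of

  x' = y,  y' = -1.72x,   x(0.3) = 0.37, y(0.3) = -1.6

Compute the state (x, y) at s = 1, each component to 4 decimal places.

-0.8280, -1.7084

Euler on (x,y): x_{n+1} = x_n + h·x', y_{n+1} = y_n + h·y'.
0.300000: (0.370000, -1.600000); f=(-1.600000, -0.636400) → (-0.190000, -1.822740)
0.650000: (-0.190000, -1.822740); f=(-1.822740, 0.326800) → (-0.827959, -1.708360)
(x(1), y(1)) ≈ (-0.8280, -1.7084)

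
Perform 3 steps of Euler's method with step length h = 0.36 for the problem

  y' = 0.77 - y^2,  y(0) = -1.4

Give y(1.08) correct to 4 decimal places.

Euler: y_{n+1} = y_n + h·f(s_n, y_n).
s=0.000000, y=-1.400000: f=-1.190000 → y ← -1.400000 + 0.36·(-1.190000) = -1.828400
s=0.360000, y=-1.828400: f=-2.573047 → y ← -1.828400 + 0.36·(-2.573047) = -2.754697
s=0.720000, y=-2.754697: f=-6.818354 → y ← -2.754697 + 0.36·(-6.818354) = -5.209304
y(1.08) ≈ -5.2093

-5.2093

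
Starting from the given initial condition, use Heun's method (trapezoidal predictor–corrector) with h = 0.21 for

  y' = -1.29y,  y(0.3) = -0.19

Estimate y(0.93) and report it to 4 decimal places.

-0.0853

Heun: k1 = f(x_n, y_n); k2 = f(x_n + h, y_n + h·k1); y_{n+1} = y_n + (h/2)·(k1 + k2).
x=0.300000, y=-0.190000:
  k1 = f(0.300000, -0.190000) = 0.245100
  k2 = f(0.510000, -0.138529) = 0.178702
  y ← -0.190000 + (0.21/2)·(0.245100 + 0.178702) = -0.145501
x=0.510000, y=-0.145501:
  k1 = f(0.510000, -0.145501) = 0.187696
  k2 = f(0.720000, -0.106085) = 0.136849
  y ← -0.145501 + (0.21/2)·(0.187696 + 0.136849) = -0.111424
x=0.720000, y=-0.111424:
  k1 = f(0.720000, -0.111424) = 0.143736
  k2 = f(0.930000, -0.081239) = 0.104798
  y ← -0.111424 + (0.21/2)·(0.143736 + 0.104798) = -0.085327
y(0.93) ≈ -0.0853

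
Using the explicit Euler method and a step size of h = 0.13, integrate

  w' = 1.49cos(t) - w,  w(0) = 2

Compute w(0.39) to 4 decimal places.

Euler: w_{n+1} = w_n + h·f(t_n, w_n).
t=0.000000, w=2.000000: f=-0.510000 → w ← 2.000000 + 0.13·(-0.510000) = 1.933700
t=0.130000, w=1.933700: f=-0.456273 → w ← 1.933700 + 0.13·(-0.456273) = 1.874385
t=0.260000, w=1.874385: f=-0.434463 → w ← 1.874385 + 0.13·(-0.434463) = 1.817904
w(0.39) ≈ 1.8179

1.8179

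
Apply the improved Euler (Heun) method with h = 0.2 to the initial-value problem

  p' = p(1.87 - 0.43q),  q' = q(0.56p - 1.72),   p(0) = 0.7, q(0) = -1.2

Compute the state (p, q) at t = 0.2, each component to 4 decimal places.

Heun on (p,q): k1 = f(t_n, state_n); k2 = f(t_n + h, state_n + h·k1); state_{n+1} = state_n + (h/2)·(k1 + k2).
0.000000: (0.700000, -1.200000)
  k1 = (1.670200, 1.593600)
  predictor → (1.034040, -0.881280)
  k2 = (2.325505, 1.005485)
  → (1.099570, -0.940091)
(p(0.2), q(0.2)) ≈ (1.0996, -0.9401)

1.0996, -0.9401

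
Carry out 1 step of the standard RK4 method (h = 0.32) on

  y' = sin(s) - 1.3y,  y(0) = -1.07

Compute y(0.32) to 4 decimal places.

RK4: k1 = f(s_n, y_n); k2 = f(s_n + h/2, y_n + (h/2)·k1); k3 = f(s_n + h/2, y_n + (h/2)·k2); k4 = f(s_n + h, y_n + h·k3); y_{n+1} = y_n + (h/6)·(k1 + 2k2 + 2k3 + k4).
s=0.000000, y=-1.070000:
  k1 = f(0.000000, -1.070000) = 1.391000
  k2 = f(0.160000, -0.847440) = 1.260990
  k3 = f(0.160000, -0.868242) = 1.288032
  k4 = f(0.320000, -0.657830) = 1.169745
  y ← -1.070000 + (0.32/6)·(k1 + 2k2 + 2k3 + k4) = -0.661531
y(0.32) ≈ -0.6615

-0.6615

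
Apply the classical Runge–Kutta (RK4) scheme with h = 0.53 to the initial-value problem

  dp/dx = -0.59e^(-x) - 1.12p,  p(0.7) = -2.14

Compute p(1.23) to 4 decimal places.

RK4: k1 = f(x_n, p_n); k2 = f(x_n + h/2, p_n + (h/2)·k1); k3 = f(x_n + h/2, p_n + (h/2)·k2); k4 = f(x_n + h, p_n + h·k3); p_{n+1} = p_n + (h/6)·(k1 + 2k2 + 2k3 + k4).
x=0.700000, p=-2.140000:
  k1 = f(0.700000, -2.140000) = 2.103815
  k2 = f(0.965000, -1.582489) = 1.547608
  k3 = f(0.965000, -1.729884) = 1.712690
  k4 = f(1.230000, -1.232274) = 1.207695
  p ← -2.140000 + (0.53/6)·(k1 + 2k2 + 2k3 + k4) = -1.271497
p(1.23) ≈ -1.2715

-1.2715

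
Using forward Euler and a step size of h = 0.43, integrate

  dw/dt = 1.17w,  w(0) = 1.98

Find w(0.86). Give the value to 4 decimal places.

Euler: w_{n+1} = w_n + h·f(t_n, w_n).
t=0.000000, w=1.980000: f=2.316600 → w ← 1.980000 + 0.43·2.316600 = 2.976138
t=0.430000, w=2.976138: f=3.482081 → w ← 2.976138 + 0.43·3.482081 = 4.473433
w(0.86) ≈ 4.4734

4.4734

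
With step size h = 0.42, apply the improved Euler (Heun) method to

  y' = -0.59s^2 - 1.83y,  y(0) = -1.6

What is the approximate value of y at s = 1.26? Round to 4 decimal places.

-0.5056

Heun: k1 = f(s_n, y_n); k2 = f(s_n + h, y_n + h·k1); y_{n+1} = y_n + (h/2)·(k1 + k2).
s=0.000000, y=-1.600000:
  k1 = f(0.000000, -1.600000) = 2.928000
  k2 = f(0.420000, -0.370240) = 0.573463
  y ← -1.600000 + (0.42/2)·(2.928000 + 0.573463) = -0.864693
s=0.420000, y=-0.864693:
  k1 = f(0.420000, -0.864693) = 1.478312
  k2 = f(0.840000, -0.243802) = 0.029853
  y ← -0.864693 + (0.42/2)·(1.478312 + 0.029853) = -0.547978
s=0.840000, y=-0.547978:
  k1 = f(0.840000, -0.547978) = 0.586496
  k2 = f(1.260000, -0.301650) = -0.384665
  y ← -0.547978 + (0.42/2)·(0.586496 + (-0.384665)) = -0.505594
y(1.26) ≈ -0.5056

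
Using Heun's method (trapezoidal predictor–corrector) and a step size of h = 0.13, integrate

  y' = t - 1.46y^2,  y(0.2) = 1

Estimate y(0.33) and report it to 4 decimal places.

Heun: k1 = f(t_n, y_n); k2 = f(t_n + h, y_n + h·k1); y_{n+1} = y_n + (h/2)·(k1 + k2).
t=0.200000, y=1.000000:
  k1 = f(0.200000, 1.000000) = -1.260000
  k2 = f(0.330000, 0.836200) = -0.690876
  y ← 1.000000 + (0.13/2)·(-1.260000 + (-0.690876)) = 0.873193
y(0.33) ≈ 0.8732

0.8732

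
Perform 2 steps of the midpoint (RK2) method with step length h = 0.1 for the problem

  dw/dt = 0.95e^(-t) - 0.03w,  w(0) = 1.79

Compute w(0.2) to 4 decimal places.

1.9509

Midpoint: k1 = f(t_n, w_n); k2 = f(t_n + h/2, w_n + (h/2)·k1); w_{n+1} = w_n + h·k2.
t=0.000000, w=1.790000:
  k1 = f(0.000000, 1.790000) = 0.896300
  k2 = f(0.050000, 1.834815) = 0.848624
  w ← 1.790000 + 0.1·0.848624 = 1.874862
t=0.100000, w=1.874862:
  k1 = f(0.100000, 1.874862) = 0.803350
  k2 = f(0.150000, 1.915030) = 0.760222
  w ← 1.874862 + 0.1·0.760222 = 1.950885
w(0.2) ≈ 1.9509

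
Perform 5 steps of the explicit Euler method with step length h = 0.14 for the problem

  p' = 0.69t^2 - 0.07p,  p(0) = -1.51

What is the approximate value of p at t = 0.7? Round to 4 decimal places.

Euler: p_{n+1} = p_n + h·f(t_n, p_n).
t=0.000000, p=-1.510000: f=0.105700 → p ← -1.510000 + 0.14·0.105700 = -1.495202
t=0.140000, p=-1.495202: f=0.118188 → p ← -1.495202 + 0.14·0.118188 = -1.478656
t=0.280000, p=-1.478656: f=0.157602 → p ← -1.478656 + 0.14·0.157602 = -1.456591
t=0.420000, p=-1.456591: f=0.223677 → p ← -1.456591 + 0.14·0.223677 = -1.425277
t=0.560000, p=-1.425277: f=0.316153 → p ← -1.425277 + 0.14·0.316153 = -1.381015
p(0.7) ≈ -1.3810

-1.3810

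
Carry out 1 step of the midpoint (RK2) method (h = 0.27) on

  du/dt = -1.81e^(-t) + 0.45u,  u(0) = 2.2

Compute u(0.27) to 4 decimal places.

Midpoint: k1 = f(t_n, u_n); k2 = f(t_n + h/2, u_n + (h/2)·k1); u_{n+1} = u_n + h·k2.
t=0.000000, u=2.200000:
  k1 = f(0.000000, 2.200000) = -0.820000
  k2 = f(0.135000, 2.089300) = -0.641241
  u ← 2.200000 + 0.27·(-0.641241) = 2.026865
u(0.27) ≈ 2.0269

2.0269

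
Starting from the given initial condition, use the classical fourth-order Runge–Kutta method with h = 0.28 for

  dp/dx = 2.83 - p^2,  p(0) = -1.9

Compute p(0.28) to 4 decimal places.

-2.3006

RK4: k1 = f(x_n, p_n); k2 = f(x_n + h/2, p_n + (h/2)·k1); k3 = f(x_n + h/2, p_n + (h/2)·k2); k4 = f(x_n + h, p_n + h·k3); p_{n+1} = p_n + (h/6)·(k1 + 2k2 + 2k3 + k4).
x=0.000000, p=-1.900000:
  k1 = f(0.000000, -1.900000) = -0.780000
  k2 = f(0.140000, -2.009200) = -1.206885
  k3 = f(0.140000, -2.068964) = -1.450611
  k4 = f(0.280000, -2.306171) = -2.488426
  p ← -1.900000 + (0.28/6)·(k1 + 2k2 + 2k3 + k4) = -2.300559
p(0.28) ≈ -2.3006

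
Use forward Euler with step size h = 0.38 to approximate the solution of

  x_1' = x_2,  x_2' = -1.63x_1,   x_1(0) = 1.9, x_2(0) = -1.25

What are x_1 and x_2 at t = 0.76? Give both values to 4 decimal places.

Euler on (x_1,x_2): x_1_{n+1} = x_1_n + h·x_1', x_2_{n+1} = x_2_n + h·x_2'.
0.000000: (1.900000, -1.250000); f=(-1.250000, -3.097000) → (1.425000, -2.426860)
0.380000: (1.425000, -2.426860); f=(-2.426860, -2.322750) → (0.502793, -3.309505)
(x_1(0.76), x_2(0.76)) ≈ (0.5028, -3.3095)

0.5028, -3.3095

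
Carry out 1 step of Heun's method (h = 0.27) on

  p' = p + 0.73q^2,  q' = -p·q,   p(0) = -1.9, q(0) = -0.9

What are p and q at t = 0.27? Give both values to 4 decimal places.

Heun on (p,q): k1 = f(t_n, state_n); k2 = f(t_n + h, state_n + h·k1); state_{n+1} = state_n + (h/2)·(k1 + k2).
0.000000: (-1.900000, -0.900000)
  k1 = (-1.308700, -1.710000)
  predictor → (-2.253349, -1.361700)
  k2 = (-0.899763, -3.068385)
  → (-2.198143, -1.545082)
(p(0.27), q(0.27)) ≈ (-2.1981, -1.5451)

-2.1981, -1.5451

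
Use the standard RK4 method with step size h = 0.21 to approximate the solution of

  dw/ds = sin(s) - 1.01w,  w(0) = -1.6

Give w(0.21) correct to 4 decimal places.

RK4: k1 = f(s_n, w_n); k2 = f(s_n + h/2, w_n + (h/2)·k1); k3 = f(s_n + h/2, w_n + (h/2)·k2); k4 = f(s_n + h, w_n + h·k3); w_{n+1} = w_n + (h/6)·(k1 + 2k2 + 2k3 + k4).
s=0.000000, w=-1.600000:
  k1 = f(0.000000, -1.600000) = 1.616000
  k2 = f(0.105000, -1.430320) = 1.549430
  k3 = f(0.105000, -1.437310) = 1.556490
  k4 = f(0.210000, -1.273137) = 1.494328
  w ← -1.600000 + (0.21/6)·(k1 + 2k2 + 2k3 + k4) = -1.273724
w(0.21) ≈ -1.2737

-1.2737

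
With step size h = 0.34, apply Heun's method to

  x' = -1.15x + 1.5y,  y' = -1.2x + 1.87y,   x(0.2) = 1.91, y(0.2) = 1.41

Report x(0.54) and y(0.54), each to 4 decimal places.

1.9176, 1.5701

Heun on (x,y): k1 = f(s_n, state_n); k2 = f(s_n + h, state_n + h·k1); state_{n+1} = state_n + (h/2)·(k1 + k2).
0.200000: (1.910000, 1.410000)
  k1 = (-0.081500, 0.344700)
  predictor → (1.882290, 1.527198)
  k2 = (0.126164, 0.597112)
  → (1.917593, 1.570108)
(x(0.54), y(0.54)) ≈ (1.9176, 1.5701)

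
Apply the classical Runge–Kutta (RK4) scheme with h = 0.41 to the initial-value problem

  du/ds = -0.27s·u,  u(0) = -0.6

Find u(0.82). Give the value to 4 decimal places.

RK4: k1 = f(s_n, u_n); k2 = f(s_n + h/2, u_n + (h/2)·k1); k3 = f(s_n + h/2, u_n + (h/2)·k2); k4 = f(s_n + h, u_n + h·k3); u_{n+1} = u_n + (h/6)·(k1 + 2k2 + 2k3 + k4).
s=0.000000, u=-0.600000:
  k1 = f(0.000000, -0.600000) = 0.000000
  k2 = f(0.205000, -0.600000) = 0.033210
  k3 = f(0.205000, -0.593192) = 0.032833
  k4 = f(0.410000, -0.586538) = 0.064930
  u ← -0.600000 + (0.41/6)·(k1 + 2k2 + 2k3 + k4) = -0.586537
s=0.410000, u=-0.586537:
  k1 = f(0.410000, -0.586537) = 0.064930
  k2 = f(0.615000, -0.573227) = 0.095184
  k3 = f(0.615000, -0.567024) = 0.094154
  k4 = f(0.820000, -0.547934) = 0.121313
  u ← -0.586537 + (0.41/6)·(k1 + 2k2 + 2k3 + k4) = -0.547934
u(0.82) ≈ -0.5479

-0.5479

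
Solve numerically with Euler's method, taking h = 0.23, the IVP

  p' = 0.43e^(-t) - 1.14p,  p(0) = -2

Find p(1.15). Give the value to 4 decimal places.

Euler: p_{n+1} = p_n + h·f(t_n, p_n).
t=0.000000, p=-2.000000: f=2.710000 → p ← -2.000000 + 0.23·2.710000 = -1.376700
t=0.230000, p=-1.376700: f=1.911087 → p ← -1.376700 + 0.23·1.911087 = -0.937150
t=0.460000, p=-0.937150: f=1.339803 → p ← -0.937150 + 0.23·1.339803 = -0.628995
t=0.690000, p=-0.628995: f=0.932732 → p ← -0.628995 + 0.23·0.932732 = -0.414467
t=0.920000, p=-0.414467: f=0.643855 → p ← -0.414467 + 0.23·0.643855 = -0.266380
p(1.15) ≈ -0.2664

-0.2664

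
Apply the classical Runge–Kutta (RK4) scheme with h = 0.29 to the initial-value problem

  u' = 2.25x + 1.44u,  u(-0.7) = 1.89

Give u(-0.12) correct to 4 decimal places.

3.4387

RK4: k1 = f(x_n, u_n); k2 = f(x_n + h/2, u_n + (h/2)·k1); k3 = f(x_n + h/2, u_n + (h/2)·k2); k4 = f(x_n + h, u_n + h·k3); u_{n+1} = u_n + (h/6)·(k1 + 2k2 + 2k3 + k4).
x=-0.700000, u=1.890000:
  k1 = f(-0.700000, 1.890000) = 1.146600
  k2 = f(-0.555000, 2.056257) = 1.712260
  k3 = f(-0.555000, 2.138278) = 1.830370
  k4 = f(-0.410000, 2.420807) = 2.563462
  u ← 1.890000 + (0.29/6)·(k1 + 2k2 + 2k3 + k4) = 2.411774
x=-0.410000, u=2.411774:
  k1 = f(-0.410000, 2.411774) = 2.550454
  k2 = f(-0.265000, 2.781590) = 3.409239
  k3 = f(-0.265000, 2.906114) = 3.588554
  k4 = f(-0.120000, 3.452454) = 4.701534
  u ← 2.411774 + (0.29/6)·(k1 + 2k2 + 2k3 + k4) = 3.438740
u(-0.12) ≈ 3.4387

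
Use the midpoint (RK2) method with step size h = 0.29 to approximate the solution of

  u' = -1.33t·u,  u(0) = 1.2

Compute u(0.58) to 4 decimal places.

0.9534

Midpoint: k1 = f(t_n, u_n); k2 = f(t_n + h/2, u_n + (h/2)·k1); u_{n+1} = u_n + h·k2.
t=0.000000, u=1.200000:
  k1 = f(0.000000, 1.200000) = 0.000000
  k2 = f(0.145000, 1.200000) = -0.231420
  u ← 1.200000 + 0.29·(-0.231420) = 1.132888
t=0.290000, u=1.132888:
  k1 = f(0.290000, 1.132888) = -0.436955
  k2 = f(0.435000, 1.069530) = -0.618776
  u ← 1.132888 + 0.29·(-0.618776) = 0.953443
u(0.58) ≈ 0.9534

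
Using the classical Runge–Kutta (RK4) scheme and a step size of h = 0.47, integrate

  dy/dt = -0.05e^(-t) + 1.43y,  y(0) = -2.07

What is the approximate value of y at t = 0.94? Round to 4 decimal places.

-7.9991

RK4: k1 = f(t_n, y_n); k2 = f(t_n + h/2, y_n + (h/2)·k1); k3 = f(t_n + h/2, y_n + (h/2)·k2); k4 = f(t_n + h, y_n + h·k3); y_{n+1} = y_n + (h/6)·(k1 + 2k2 + 2k3 + k4).
t=0.000000, y=-2.070000:
  k1 = f(0.000000, -2.070000) = -3.010100
  k2 = f(0.235000, -2.777373) = -4.011173
  k3 = f(0.235000, -3.012626) = -4.347583
  k4 = f(0.470000, -4.113364) = -5.913361
  y ← -2.070000 + (0.47/6)·(k1 + 2k2 + 2k3 + k4) = -4.078543
t=0.470000, y=-4.078543:
  k1 = f(0.470000, -4.078543) = -5.863566
  k2 = f(0.705000, -5.456481) = -7.827473
  k3 = f(0.705000, -5.917999) = -8.487444
  k4 = f(0.940000, -8.067642) = -11.556259
  y ← -4.078543 + (0.47/6)·(k1 + 2k2 + 2k3 + k4) = -7.999099
y(0.94) ≈ -7.9991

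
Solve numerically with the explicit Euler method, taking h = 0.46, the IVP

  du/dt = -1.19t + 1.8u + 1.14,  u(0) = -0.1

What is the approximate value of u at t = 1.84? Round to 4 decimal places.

Euler: u_{n+1} = u_n + h·f(t_n, u_n).
t=0.000000, u=-0.100000: f=0.960000 → u ← -0.100000 + 0.46·0.960000 = 0.341600
t=0.460000, u=0.341600: f=1.207480 → u ← 0.341600 + 0.46·1.207480 = 0.897041
t=0.920000, u=0.897041: f=1.659873 → u ← 0.897041 + 0.46·1.659873 = 1.660583
t=1.380000, u=1.660583: f=2.486849 → u ← 1.660583 + 0.46·2.486849 = 2.804533
u(1.84) ≈ 2.8045

2.8045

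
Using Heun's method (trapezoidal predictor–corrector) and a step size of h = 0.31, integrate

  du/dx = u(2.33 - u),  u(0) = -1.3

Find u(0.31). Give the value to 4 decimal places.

-4.2125

Heun: k1 = f(x_n, u_n); k2 = f(x_n + h, u_n + h·k1); u_{n+1} = u_n + (h/2)·(k1 + k2).
x=0.000000, u=-1.300000:
  k1 = f(0.000000, -1.300000) = -4.719000
  k2 = f(0.310000, -2.762890) = -14.071095
  u ← -1.300000 + (0.31/2)·(-4.719000 + (-14.071095)) = -4.212465
u(0.31) ≈ -4.2125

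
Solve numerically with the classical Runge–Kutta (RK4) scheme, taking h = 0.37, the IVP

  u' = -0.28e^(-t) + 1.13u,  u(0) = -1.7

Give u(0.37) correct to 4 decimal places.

RK4: k1 = f(t_n, u_n); k2 = f(t_n + h/2, u_n + (h/2)·k1); k3 = f(t_n + h/2, u_n + (h/2)·k2); k4 = f(t_n + h, u_n + h·k3); u_{n+1} = u_n + (h/6)·(k1 + 2k2 + 2k3 + k4).
t=0.000000, u=-1.700000:
  k1 = f(0.000000, -1.700000) = -2.201000
  k2 = f(0.185000, -2.107185) = -2.613828
  k3 = f(0.185000, -2.183558) = -2.700130
  k4 = f(0.370000, -2.699048) = -3.243330
  u ← -1.700000 + (0.37/6)·(k1 + 2k2 + 2k3 + k4) = -2.691122
u(0.37) ≈ -2.6911

-2.6911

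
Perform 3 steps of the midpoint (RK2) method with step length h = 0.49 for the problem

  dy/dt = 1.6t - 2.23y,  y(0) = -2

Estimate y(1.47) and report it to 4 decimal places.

Midpoint: k1 = f(t_n, y_n); k2 = f(t_n + h/2, y_n + (h/2)·k1); y_{n+1} = y_n + h·k2.
t=0.000000, y=-2.000000:
  k1 = f(0.000000, -2.000000) = 4.460000
  k2 = f(0.245000, -0.907300) = 2.415279
  y ← -2.000000 + 0.49·2.415279 = -0.816513
t=0.490000, y=-0.816513:
  k1 = f(0.490000, -0.816513) = 2.604825
  k2 = f(0.735000, -0.178331) = 1.573679
  y ← -0.816513 + 0.49·1.573679 = -0.045411
t=0.980000, y=-0.045411:
  k1 = f(0.980000, -0.045411) = 1.669266
  k2 = f(1.225000, 0.363559) = 1.149262
  y ← -0.045411 + 0.49·1.149262 = 0.517728
y(1.47) ≈ 0.5177

0.5177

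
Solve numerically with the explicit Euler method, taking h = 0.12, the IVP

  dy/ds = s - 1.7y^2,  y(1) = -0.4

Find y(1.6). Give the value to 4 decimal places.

Euler: y_{n+1} = y_n + h·f(s_n, y_n).
s=1.000000, y=-0.400000: f=0.728000 → y ← -0.400000 + 0.12·0.728000 = -0.312640
s=1.120000, y=-0.312640: f=0.953836 → y ← -0.312640 + 0.12·0.953836 = -0.198180
s=1.240000, y=-0.198180: f=1.173232 → y ← -0.198180 + 0.12·1.173232 = -0.057392
s=1.360000, y=-0.057392: f=1.354400 → y ← -0.057392 + 0.12·1.354400 = 0.105136
s=1.480000, y=0.105136: f=1.461209 → y ← 0.105136 + 0.12·1.461209 = 0.280481
y(1.6) ≈ 0.2805

0.2805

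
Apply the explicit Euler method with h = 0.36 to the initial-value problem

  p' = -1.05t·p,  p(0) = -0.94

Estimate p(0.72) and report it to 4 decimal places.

Euler: p_{n+1} = p_n + h·f(t_n, p_n).
t=0.000000, p=-0.940000: f=0.000000 → p ← -0.940000 + 0.36·0.000000 = -0.940000
t=0.360000, p=-0.940000: f=0.355320 → p ← -0.940000 + 0.36·0.355320 = -0.812085
p(0.72) ≈ -0.8121

-0.8121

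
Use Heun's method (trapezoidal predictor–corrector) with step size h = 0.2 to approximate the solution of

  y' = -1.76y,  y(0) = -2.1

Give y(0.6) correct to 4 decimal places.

Heun: k1 = f(t_n, y_n); k2 = f(t_n + h, y_n + h·k1); y_{n+1} = y_n + (h/2)·(k1 + k2).
t=0.000000, y=-2.100000:
  k1 = f(0.000000, -2.100000) = 3.696000
  k2 = f(0.200000, -1.360800) = 2.395008
  y ← -2.100000 + (0.2/2)·(3.696000 + 2.395008) = -1.490899
t=0.200000, y=-1.490899:
  k1 = f(0.200000, -1.490899) = 2.623983
  k2 = f(0.400000, -0.966103) = 1.700341
  y ← -1.490899 + (0.2/2)·(2.623983 + 1.700341) = -1.058467
t=0.400000, y=-1.058467:
  k1 = f(0.400000, -1.058467) = 1.862902
  k2 = f(0.600000, -0.685887) = 1.207160
  y ← -1.058467 + (0.2/2)·(1.862902 + 1.207160) = -0.751461
y(0.6) ≈ -0.7515

-0.7515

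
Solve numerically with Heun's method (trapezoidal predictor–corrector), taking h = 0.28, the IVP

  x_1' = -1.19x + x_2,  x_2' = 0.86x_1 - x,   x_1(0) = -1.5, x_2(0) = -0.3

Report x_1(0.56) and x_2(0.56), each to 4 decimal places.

-2.0878, -1.2681

Heun on (x_1,x_2): k1 = f(x_n, state_n); k2 = f(x_n + h, state_n + h·k1); state_{n+1} = state_n + (h/2)·(k1 + k2).
0.000000: (-1.500000, -0.300000)
  k1 = (-0.300000, -1.290000)
  predictor → (-1.584000, -0.661200)
  k2 = (-0.994400, -1.642240)
  → (-1.681216, -0.710514)
0.280000: (-1.681216, -0.710514)
  k1 = (-1.043714, -1.725846)
  predictor → (-1.973456, -1.193750)
  k2 = (-1.860150, -2.257172)
  → (-2.087757, -1.268136)
(x_1(0.56), x_2(0.56)) ≈ (-2.0878, -1.2681)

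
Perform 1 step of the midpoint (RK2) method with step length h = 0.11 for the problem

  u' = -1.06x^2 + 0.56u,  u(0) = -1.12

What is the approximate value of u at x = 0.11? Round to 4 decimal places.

-1.1915

Midpoint: k1 = f(x_n, u_n); k2 = f(x_n + h/2, u_n + (h/2)·k1); u_{n+1} = u_n + h·k2.
x=0.000000, u=-1.120000:
  k1 = f(0.000000, -1.120000) = -0.627200
  k2 = f(0.055000, -1.154496) = -0.649724
  u ← -1.120000 + 0.11·(-0.649724) = -1.191470
u(0.11) ≈ -1.1915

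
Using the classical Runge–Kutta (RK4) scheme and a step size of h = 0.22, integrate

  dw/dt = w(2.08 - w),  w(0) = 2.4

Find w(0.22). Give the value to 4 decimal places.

2.2718

RK4: k1 = f(t_n, w_n); k2 = f(t_n + h/2, w_n + (h/2)·k1); k3 = f(t_n + h/2, w_n + (h/2)·k2); k4 = f(t_n + h, w_n + h·k3); w_{n+1} = w_n + (h/6)·(k1 + 2k2 + 2k3 + k4).
t=0.000000, w=2.400000:
  k1 = f(0.000000, 2.400000) = -0.768000
  k2 = f(0.110000, 2.315520) = -0.545351
  k3 = f(0.110000, 2.340011) = -0.608430
  k4 = f(0.220000, 2.266146) = -0.421833
  w ← 2.400000 + (0.22/6)·(k1 + 2k2 + 2k3 + k4) = 2.271762
w(0.22) ≈ 2.2718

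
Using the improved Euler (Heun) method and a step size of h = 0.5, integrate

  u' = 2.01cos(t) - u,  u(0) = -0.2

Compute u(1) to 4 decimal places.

0.8465

Heun: k1 = f(t_n, u_n); k2 = f(t_n + h, u_n + h·k1); u_{n+1} = u_n + (h/2)·(k1 + k2).
t=0.000000, u=-0.200000:
  k1 = f(0.000000, -0.200000) = 2.210000
  k2 = f(0.500000, 0.905000) = 0.858941
  u ← -0.200000 + (0.5/2)·(2.210000 + 0.858941) = 0.567235
t=0.500000, u=0.567235:
  k1 = f(0.500000, 0.567235) = 1.196706
  k2 = f(1.000000, 1.165588) = -0.079580
  u ← 0.567235 + (0.5/2)·(1.196706 + (-0.079580)) = 0.846517
u(1) ≈ 0.8465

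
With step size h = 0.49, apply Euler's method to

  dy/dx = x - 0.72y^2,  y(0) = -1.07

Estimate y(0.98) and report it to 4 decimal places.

-2.0003

Euler: y_{n+1} = y_n + h·f(x_n, y_n).
x=0.000000, y=-1.070000: f=-0.824328 → y ← -1.070000 + 0.49·(-0.824328) = -1.473921
x=0.490000, y=-1.473921: f=-1.074158 → y ← -1.473921 + 0.49·(-1.074158) = -2.000258
y(0.98) ≈ -2.0003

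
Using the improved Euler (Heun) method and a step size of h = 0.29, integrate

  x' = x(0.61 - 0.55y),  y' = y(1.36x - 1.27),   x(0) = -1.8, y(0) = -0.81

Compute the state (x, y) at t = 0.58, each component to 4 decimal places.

-2.7726, -0.2336

Heun on (x,y): k1 = f(t_n, state_n); k2 = f(t_n + h, state_n + h·k1); state_{n+1} = state_n + (h/2)·(k1 + k2).
0.000000: (-1.800000, -0.810000)
  k1 = (-1.899900, 3.011580)
  predictor → (-2.350971, 0.063358)
  k2 = (-1.352168, -0.283041)
  → (-2.271550, -0.414362)
0.290000: (-2.271550, -0.414362)
  k1 = (-1.903329, 1.806331)
  predictor → (-2.823515, 0.109474)
  k2 = (-1.552338, -0.559411)
  → (-2.772622, -0.233558)
(x(0.58), y(0.58)) ≈ (-2.7726, -0.2336)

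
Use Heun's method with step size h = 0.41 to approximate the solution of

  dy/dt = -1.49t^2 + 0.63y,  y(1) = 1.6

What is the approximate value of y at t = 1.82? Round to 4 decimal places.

-0.3873

Heun: k1 = f(t_n, y_n); k2 = f(t_n + h, y_n + h·k1); y_{n+1} = y_n + (h/2)·(k1 + k2).
t=1.000000, y=1.600000:
  k1 = f(1.000000, 1.600000) = -0.482000
  k2 = f(1.410000, 1.402380) = -2.078770
  y ← 1.600000 + (0.41/2)·(-0.482000 + (-2.078770)) = 1.075042
t=1.410000, y=1.075042:
  k1 = f(1.410000, 1.075042) = -2.284992
  k2 = f(1.820000, 0.138195) = -4.848413
  y ← 1.075042 + (0.41/2)·(-2.284992 + (-4.848413)) = -0.387306
y(1.82) ≈ -0.3873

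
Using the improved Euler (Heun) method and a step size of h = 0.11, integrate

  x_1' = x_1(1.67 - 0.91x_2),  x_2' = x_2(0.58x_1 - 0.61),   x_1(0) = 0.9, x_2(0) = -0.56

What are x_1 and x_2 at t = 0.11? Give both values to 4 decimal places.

1.1413, -0.5584

Heun on (x_1,x_2): k1 = f(t_n, state_n); k2 = f(t_n + h, state_n + h·k1); state_{n+1} = state_n + (h/2)·(k1 + k2).
0.000000: (0.900000, -0.560000)
  k1 = (1.961640, 0.049280)
  predictor → (1.115780, -0.554579)
  k2 = (2.426451, -0.020604)
  → (1.141345, -0.558423)
(x_1(0.11), x_2(0.11)) ≈ (1.1413, -0.5584)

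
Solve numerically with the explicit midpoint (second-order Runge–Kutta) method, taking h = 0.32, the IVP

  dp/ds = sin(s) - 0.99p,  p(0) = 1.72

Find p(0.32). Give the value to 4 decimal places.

Midpoint: k1 = f(s_n, p_n); k2 = f(s_n + h/2, p_n + (h/2)·k1); p_{n+1} = p_n + h·k2.
s=0.000000, p=1.720000:
  k1 = f(0.000000, 1.720000) = -1.702800
  k2 = f(0.160000, 1.447552) = -1.273758
  p ← 1.720000 + 0.32·(-1.273758) = 1.312397
p(0.32) ≈ 1.3124

1.3124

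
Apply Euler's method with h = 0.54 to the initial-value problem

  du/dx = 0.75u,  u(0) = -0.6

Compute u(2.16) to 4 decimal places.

Euler: u_{n+1} = u_n + h·f(x_n, u_n).
x=0.000000, u=-0.600000: f=-0.450000 → u ← -0.600000 + 0.54·(-0.450000) = -0.843000
x=0.540000, u=-0.843000: f=-0.632250 → u ← -0.843000 + 0.54·(-0.632250) = -1.184415
x=1.080000, u=-1.184415: f=-0.888311 → u ← -1.184415 + 0.54·(-0.888311) = -1.664103
x=1.620000, u=-1.664103: f=-1.248077 → u ← -1.664103 + 0.54·(-1.248077) = -2.338065
u(2.16) ≈ -2.3381

-2.3381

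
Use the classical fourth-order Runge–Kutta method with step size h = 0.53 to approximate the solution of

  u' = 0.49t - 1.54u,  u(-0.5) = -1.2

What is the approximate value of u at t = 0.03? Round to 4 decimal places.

RK4: k1 = f(t_n, u_n); k2 = f(t_n + h/2, u_n + (h/2)·k1); k3 = f(t_n + h/2, u_n + (h/2)·k2); k4 = f(t_n + h, u_n + h·k3); u_{n+1} = u_n + (h/6)·(k1 + 2k2 + 2k3 + k4).
t=-0.500000, u=-1.200000:
  k1 = f(-0.500000, -1.200000) = 1.603000
  k2 = f(-0.235000, -0.775205) = 1.078666
  k3 = f(-0.235000, -0.914154) = 1.292647
  k4 = f(0.030000, -0.514897) = 0.807642
  u ← -1.200000 + (0.53/6)·(k1 + 2k2 + 2k3 + k4) = -0.568128
u(0.03) ≈ -0.5681

-0.5681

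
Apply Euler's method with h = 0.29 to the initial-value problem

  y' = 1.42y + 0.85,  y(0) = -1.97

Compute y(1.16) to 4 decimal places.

Euler: y_{n+1} = y_n + h·f(x_n, y_n).
x=0.000000, y=-1.970000: f=-1.947400 → y ← -1.970000 + 0.29·(-1.947400) = -2.534746
x=0.290000, y=-2.534746: f=-2.749339 → y ← -2.534746 + 0.29·(-2.749339) = -3.332054
x=0.580000, y=-3.332054: f=-3.881517 → y ← -3.332054 + 0.29·(-3.881517) = -4.457694
x=0.870000, y=-4.457694: f=-5.479926 → y ← -4.457694 + 0.29·(-5.479926) = -6.046873
y(1.16) ≈ -6.0469

-6.0469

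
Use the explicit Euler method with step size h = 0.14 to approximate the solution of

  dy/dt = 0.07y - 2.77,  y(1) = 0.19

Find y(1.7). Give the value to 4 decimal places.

-1.7779

Euler: y_{n+1} = y_n + h·f(t_n, y_n).
t=1.000000, y=0.190000: f=-2.756700 → y ← 0.190000 + 0.14·(-2.756700) = -0.195938
t=1.140000, y=-0.195938: f=-2.783716 → y ← -0.195938 + 0.14·(-2.783716) = -0.585658
t=1.280000, y=-0.585658: f=-2.810996 → y ← -0.585658 + 0.14·(-2.810996) = -0.979198
t=1.420000, y=-0.979198: f=-2.838544 → y ← -0.979198 + 0.14·(-2.838544) = -1.376594
t=1.560000, y=-1.376594: f=-2.866362 → y ← -1.376594 + 0.14·(-2.866362) = -1.777884
y(1.7) ≈ -1.7779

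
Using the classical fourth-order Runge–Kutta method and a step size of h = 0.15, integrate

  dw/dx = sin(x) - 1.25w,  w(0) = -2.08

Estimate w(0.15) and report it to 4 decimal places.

RK4: k1 = f(x_n, w_n); k2 = f(x_n + h/2, w_n + (h/2)·k1); k3 = f(x_n + h/2, w_n + (h/2)·k2); k4 = f(x_n + h, w_n + h·k3); w_{n+1} = w_n + (h/6)·(k1 + 2k2 + 2k3 + k4).
x=0.000000, w=-2.080000:
  k1 = f(0.000000, -2.080000) = 2.600000
  k2 = f(0.075000, -1.885000) = 2.431180
  k3 = f(0.075000, -1.897662) = 2.447007
  k4 = f(0.150000, -1.712949) = 2.290624
  w ← -2.080000 + (0.15/6)·(k1 + 2k2 + 2k3 + k4) = -1.713825
w(0.15) ≈ -1.7138

-1.7138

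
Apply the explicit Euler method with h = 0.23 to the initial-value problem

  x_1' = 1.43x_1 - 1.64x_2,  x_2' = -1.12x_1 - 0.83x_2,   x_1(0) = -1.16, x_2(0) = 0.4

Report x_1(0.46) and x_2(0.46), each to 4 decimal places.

-2.4838, 0.9396

Euler on (x_1,x_2): x_1_{n+1} = x_1_n + h·x_1', x_2_{n+1} = x_2_n + h·x_2'.
0.000000: (-1.160000, 0.400000); f=(-2.314800, 0.967200) → (-1.692404, 0.622456)
0.230000: (-1.692404, 0.622456); f=(-3.440966, 1.378854) → (-2.483826, 0.939592)
(x_1(0.46), x_2(0.46)) ≈ (-2.4838, 0.9396)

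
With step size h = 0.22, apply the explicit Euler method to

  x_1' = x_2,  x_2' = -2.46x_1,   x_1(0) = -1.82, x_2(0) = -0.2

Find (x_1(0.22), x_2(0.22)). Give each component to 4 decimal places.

-1.8640, 0.7850

Euler on (x_1,x_2): x_1_{n+1} = x_1_n + h·x_1', x_2_{n+1} = x_2_n + h·x_2'.
0.000000: (-1.820000, -0.200000); f=(-0.200000, 4.477200) → (-1.864000, 0.784984)
(x_1(0.22), x_2(0.22)) ≈ (-1.8640, 0.7850)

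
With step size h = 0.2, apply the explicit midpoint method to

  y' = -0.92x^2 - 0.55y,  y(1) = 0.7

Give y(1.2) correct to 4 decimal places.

Midpoint: k1 = f(x_n, y_n); k2 = f(x_n + h/2, y_n + (h/2)·k1); y_{n+1} = y_n + h·k2.
x=1.000000, y=0.700000:
  k1 = f(1.000000, 0.700000) = -1.305000
  k2 = f(1.100000, 0.569500) = -1.426425
  y ← 0.700000 + 0.2·(-1.426425) = 0.414715
y(1.2) ≈ 0.4147

0.4147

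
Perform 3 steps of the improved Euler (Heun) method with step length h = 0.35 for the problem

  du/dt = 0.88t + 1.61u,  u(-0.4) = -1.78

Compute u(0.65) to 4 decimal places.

Heun: k1 = f(t_n, u_n); k2 = f(t_n + h, u_n + h·k1); u_{n+1} = u_n + (h/2)·(k1 + k2).
t=-0.400000, u=-1.780000:
  k1 = f(-0.400000, -1.780000) = -3.217800
  k2 = f(-0.050000, -2.906230) = -4.723030
  u ← -1.780000 + (0.35/2)·(-3.217800 + (-4.723030)) = -3.169645
t=-0.050000, u=-3.169645:
  k1 = f(-0.050000, -3.169645) = -5.147129
  k2 = f(0.300000, -4.971140) = -7.739536
  u ← -3.169645 + (0.35/2)·(-5.147129 + (-7.739536)) = -5.424812
t=0.300000, u=-5.424812:
  k1 = f(0.300000, -5.424812) = -8.469947
  k2 = f(0.650000, -8.389293) = -12.934762
  u ← -5.424812 + (0.35/2)·(-8.469947 + (-12.934762)) = -9.170636
u(0.65) ≈ -9.1706

-9.1706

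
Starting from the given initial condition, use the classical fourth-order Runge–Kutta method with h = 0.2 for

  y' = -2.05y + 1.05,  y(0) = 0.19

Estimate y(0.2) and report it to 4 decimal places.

0.2983

RK4: k1 = f(s_n, y_n); k2 = f(s_n + h/2, y_n + (h/2)·k1); k3 = f(s_n + h/2, y_n + (h/2)·k2); k4 = f(s_n + h, y_n + h·k3); y_{n+1} = y_n + (h/6)·(k1 + 2k2 + 2k3 + k4).
s=0.000000, y=0.190000:
  k1 = f(0.000000, 0.190000) = 0.660500
  k2 = f(0.100000, 0.256050) = 0.525098
  k3 = f(0.100000, 0.242510) = 0.552855
  k4 = f(0.200000, 0.300571) = 0.433829
  y ← 0.190000 + (0.2/6)·(k1 + 2k2 + 2k3 + k4) = 0.298341
y(0.2) ≈ 0.2983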